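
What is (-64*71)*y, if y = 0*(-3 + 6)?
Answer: 0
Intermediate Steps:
y = 0 (y = 0*3 = 0)
(-64*71)*y = -64*71*0 = -4544*0 = 0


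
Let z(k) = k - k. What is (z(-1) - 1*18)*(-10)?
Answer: 180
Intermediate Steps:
z(k) = 0
(z(-1) - 1*18)*(-10) = (0 - 1*18)*(-10) = (0 - 18)*(-10) = -18*(-10) = 180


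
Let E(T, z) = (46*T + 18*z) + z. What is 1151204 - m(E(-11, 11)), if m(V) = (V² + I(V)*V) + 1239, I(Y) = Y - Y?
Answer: 1061756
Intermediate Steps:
I(Y) = 0
E(T, z) = 19*z + 46*T (E(T, z) = (18*z + 46*T) + z = 19*z + 46*T)
m(V) = 1239 + V² (m(V) = (V² + 0*V) + 1239 = (V² + 0) + 1239 = V² + 1239 = 1239 + V²)
1151204 - m(E(-11, 11)) = 1151204 - (1239 + (19*11 + 46*(-11))²) = 1151204 - (1239 + (209 - 506)²) = 1151204 - (1239 + (-297)²) = 1151204 - (1239 + 88209) = 1151204 - 1*89448 = 1151204 - 89448 = 1061756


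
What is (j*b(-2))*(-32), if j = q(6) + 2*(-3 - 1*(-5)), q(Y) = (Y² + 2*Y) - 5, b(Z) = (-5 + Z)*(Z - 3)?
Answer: -52640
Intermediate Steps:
b(Z) = (-5 + Z)*(-3 + Z)
q(Y) = -5 + Y² + 2*Y
j = 47 (j = (-5 + 6² + 2*6) + 2*(-3 - 1*(-5)) = (-5 + 36 + 12) + 2*(-3 + 5) = 43 + 2*2 = 43 + 4 = 47)
(j*b(-2))*(-32) = (47*(15 + (-2)² - 8*(-2)))*(-32) = (47*(15 + 4 + 16))*(-32) = (47*35)*(-32) = 1645*(-32) = -52640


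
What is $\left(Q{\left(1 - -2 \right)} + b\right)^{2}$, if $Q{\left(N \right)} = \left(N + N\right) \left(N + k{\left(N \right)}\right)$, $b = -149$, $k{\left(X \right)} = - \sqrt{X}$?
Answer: $17269 + 1572 \sqrt{3} \approx 19992.0$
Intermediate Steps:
$Q{\left(N \right)} = 2 N \left(N - \sqrt{N}\right)$ ($Q{\left(N \right)} = \left(N + N\right) \left(N - \sqrt{N}\right) = 2 N \left(N - \sqrt{N}\right)$)
$\left(Q{\left(1 - -2 \right)} + b\right)^{2} = \left(\left(- 2 \left(1 - -2\right)^{\frac{3}{2}} + 2 \left(1 - -2\right)^{2}\right) - 149\right)^{2} = \left(\left(- 2 \left(1 + 2\right)^{\frac{3}{2}} + 2 \left(1 + 2\right)^{2}\right) - 149\right)^{2} = \left(\left(- 2 \cdot 3^{\frac{3}{2}} + 2 \cdot 3^{2}\right) - 149\right)^{2} = \left(\left(- 2 \cdot 3 \sqrt{3} + 2 \cdot 9\right) - 149\right)^{2} = \left(\left(- 6 \sqrt{3} + 18\right) - 149\right)^{2} = \left(\left(18 - 6 \sqrt{3}\right) - 149\right)^{2} = \left(-131 - 6 \sqrt{3}\right)^{2}$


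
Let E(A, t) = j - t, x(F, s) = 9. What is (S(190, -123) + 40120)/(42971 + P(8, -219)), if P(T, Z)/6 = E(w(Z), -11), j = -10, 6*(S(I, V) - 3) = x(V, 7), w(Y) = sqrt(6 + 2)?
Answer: 80249/85954 ≈ 0.93363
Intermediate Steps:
w(Y) = 2*sqrt(2) (w(Y) = sqrt(8) = 2*sqrt(2))
S(I, V) = 9/2 (S(I, V) = 3 + (1/6)*9 = 3 + 3/2 = 9/2)
E(A, t) = -10 - t
P(T, Z) = 6 (P(T, Z) = 6*(-10 - 1*(-11)) = 6*(-10 + 11) = 6*1 = 6)
(S(190, -123) + 40120)/(42971 + P(8, -219)) = (9/2 + 40120)/(42971 + 6) = (80249/2)/42977 = (80249/2)*(1/42977) = 80249/85954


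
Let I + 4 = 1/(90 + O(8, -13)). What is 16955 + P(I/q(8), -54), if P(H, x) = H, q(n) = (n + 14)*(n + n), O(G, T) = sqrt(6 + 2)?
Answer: 24147159221/1424192 - sqrt(2)/1424192 ≈ 16955.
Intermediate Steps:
O(G, T) = 2*sqrt(2) (O(G, T) = sqrt(8) = 2*sqrt(2))
q(n) = 2*n*(14 + n) (q(n) = (14 + n)*(2*n) = 2*n*(14 + n))
I = -4 + 1/(90 + 2*sqrt(2)) ≈ -3.9892
16955 + P(I/q(8), -54) = 16955 + (-16139/4046 - sqrt(2)/4046)/((2*8*(14 + 8))) = 16955 + (-16139/4046 - sqrt(2)/4046)/((2*8*22)) = 16955 + (-16139/4046 - sqrt(2)/4046)/352 = 16955 + (-16139/4046 - sqrt(2)/4046)*(1/352) = 16955 + (-16139/1424192 - sqrt(2)/1424192) = 24147159221/1424192 - sqrt(2)/1424192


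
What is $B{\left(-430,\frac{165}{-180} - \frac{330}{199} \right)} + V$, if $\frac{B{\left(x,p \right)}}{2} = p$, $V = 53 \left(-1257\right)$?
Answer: $- \frac{79551623}{1194} \approx -66626.0$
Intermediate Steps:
$V = -66621$
$B{\left(x,p \right)} = 2 p$
$B{\left(-430,\frac{165}{-180} - \frac{330}{199} \right)} + V = 2 \left(\frac{165}{-180} - \frac{330}{199}\right) - 66621 = 2 \left(165 \left(- \frac{1}{180}\right) - \frac{330}{199}\right) - 66621 = 2 \left(- \frac{11}{12} - \frac{330}{199}\right) - 66621 = 2 \left(- \frac{6149}{2388}\right) - 66621 = - \frac{6149}{1194} - 66621 = - \frac{79551623}{1194}$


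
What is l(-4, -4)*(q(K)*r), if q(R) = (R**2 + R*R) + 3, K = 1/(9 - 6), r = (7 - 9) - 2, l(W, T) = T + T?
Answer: 928/9 ≈ 103.11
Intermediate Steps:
l(W, T) = 2*T
r = -4 (r = -2 - 2 = -4)
K = 1/3 ≈ 0.33333
q(R) = 3 + 2*R**2 (q(R) = (R**2 + R**2) + 3 = 2*R**2 + 3 = 3 + 2*R**2)
l(-4, -4)*(q(K)*r) = (2*(-4))*((3 + 2*(1/3)**2)*(-4)) = -8*(3 + 2*(1/9))*(-4) = -8*(3 + 2/9)*(-4) = -232*(-4)/9 = -8*(-116/9) = 928/9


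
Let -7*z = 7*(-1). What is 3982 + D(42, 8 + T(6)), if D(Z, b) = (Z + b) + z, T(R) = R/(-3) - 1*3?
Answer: 4028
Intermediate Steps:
T(R) = -3 - R/3 (T(R) = R*(-⅓) - 3 = -R/3 - 3 = -3 - R/3)
z = 1 (z = -(-1) = -⅐*(-7) = 1)
D(Z, b) = 1 + Z + b (D(Z, b) = (Z + b) + 1 = 1 + Z + b)
3982 + D(42, 8 + T(6)) = 3982 + (1 + 42 + (8 + (-3 - ⅓*6))) = 3982 + (1 + 42 + (8 + (-3 - 2))) = 3982 + (1 + 42 + (8 - 5)) = 3982 + (1 + 42 + 3) = 3982 + 46 = 4028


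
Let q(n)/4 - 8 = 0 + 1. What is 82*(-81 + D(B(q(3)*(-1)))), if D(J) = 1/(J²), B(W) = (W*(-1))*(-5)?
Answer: -107600359/16200 ≈ -6642.0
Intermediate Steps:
q(n) = 36 (q(n) = 32 + 4*(0 + 1) = 32 + 4*1 = 32 + 4 = 36)
B(W) = 5*W (B(W) = -W*(-5) = 5*W)
D(J) = J⁻²
82*(-81 + D(B(q(3)*(-1)))) = 82*(-81 + (5*(36*(-1)))⁻²) = 82*(-81 + (5*(-36))⁻²) = 82*(-81 + (-180)⁻²) = 82*(-81 + 1/32400) = 82*(-2624399/32400) = -107600359/16200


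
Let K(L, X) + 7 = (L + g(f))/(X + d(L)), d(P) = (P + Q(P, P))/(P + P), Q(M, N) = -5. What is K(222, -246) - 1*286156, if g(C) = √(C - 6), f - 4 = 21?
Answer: -31193868709/109007 - 444*√19/109007 ≈ -2.8616e+5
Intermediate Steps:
f = 25 (f = 4 + 21 = 25)
g(C) = √(-6 + C)
d(P) = (-5 + P)/(2*P) (d(P) = (P - 5)/(P + P) = (-5 + P)/((2*P)) = (-5 + P)*(1/(2*P)) = (-5 + P)/(2*P))
K(L, X) = -7 + (L + √19)/(X + (-5 + L)/(2*L)) (K(L, X) = -7 + (L + √(-6 + 25))/(X + (-5 + L)/(2*L)) = -7 + (L + √19)/(X + (-5 + L)/(2*L)))
K(222, -246) - 1*286156 = (35 - 7*222 + 2*222*(222 + √19 - 7*(-246)))/(-5 + 222 + 2*222*(-246)) - 1*286156 = (35 - 1554 + 2*222*(222 + √19 + 1722))/(-5 + 222 - 109224) - 286156 = (35 - 1554 + 2*222*(1944 + √19))/(-109007) - 286156 = -(35 - 1554 + (863136 + 444*√19))/109007 - 286156 = -(861617 + 444*√19)/109007 - 286156 = (-861617/109007 - 444*√19/109007) - 286156 = -31193868709/109007 - 444*√19/109007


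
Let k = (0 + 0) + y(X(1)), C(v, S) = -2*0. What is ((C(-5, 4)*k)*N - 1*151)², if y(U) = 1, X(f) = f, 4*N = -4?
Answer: 22801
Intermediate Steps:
N = -1 (N = (¼)*(-4) = -1)
C(v, S) = 0
k = 1 (k = (0 + 0) + 1 = 0 + 1 = 1)
((C(-5, 4)*k)*N - 1*151)² = ((0*1)*(-1) - 1*151)² = (0*(-1) - 151)² = (0 - 151)² = (-151)² = 22801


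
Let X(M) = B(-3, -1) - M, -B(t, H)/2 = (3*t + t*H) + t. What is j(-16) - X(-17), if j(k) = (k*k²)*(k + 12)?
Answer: 16349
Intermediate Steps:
B(t, H) = -8*t - 2*H*t (B(t, H) = -2*((3*t + t*H) + t) = -2*((3*t + H*t) + t) = -2*(4*t + H*t) = -8*t - 2*H*t)
X(M) = 18 - M (X(M) = -2*(-3)*(4 - 1) - M = -2*(-3)*3 - M = 18 - M)
j(k) = k³*(12 + k)
j(-16) - X(-17) = (-16)³*(12 - 16) - (18 - 1*(-17)) = -4096*(-4) - (18 + 17) = 16384 - 1*35 = 16384 - 35 = 16349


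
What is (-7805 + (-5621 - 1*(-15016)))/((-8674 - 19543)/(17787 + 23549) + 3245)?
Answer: 65724240/134107103 ≈ 0.49009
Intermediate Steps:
(-7805 + (-5621 - 1*(-15016)))/((-8674 - 19543)/(17787 + 23549) + 3245) = (-7805 + (-5621 + 15016))/(-28217/41336 + 3245) = (-7805 + 9395)/(-28217*1/41336 + 3245) = 1590/(-28217/41336 + 3245) = 1590/(134107103/41336) = 1590*(41336/134107103) = 65724240/134107103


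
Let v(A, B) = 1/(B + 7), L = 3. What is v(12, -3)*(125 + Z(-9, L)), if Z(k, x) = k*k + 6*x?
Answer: 56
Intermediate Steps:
Z(k, x) = k² + 6*x
v(A, B) = 1/(7 + B)
v(12, -3)*(125 + Z(-9, L)) = (125 + ((-9)² + 6*3))/(7 - 3) = (125 + (81 + 18))/4 = (125 + 99)/4 = (¼)*224 = 56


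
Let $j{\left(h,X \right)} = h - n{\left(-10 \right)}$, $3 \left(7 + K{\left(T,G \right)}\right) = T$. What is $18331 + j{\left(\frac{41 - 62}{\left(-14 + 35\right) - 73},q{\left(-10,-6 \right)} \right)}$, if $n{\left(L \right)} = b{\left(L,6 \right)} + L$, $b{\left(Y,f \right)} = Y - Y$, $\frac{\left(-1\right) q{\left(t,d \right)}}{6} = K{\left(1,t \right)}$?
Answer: $\frac{953753}{52} \approx 18341.0$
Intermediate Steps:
$K{\left(T,G \right)} = -7 + \frac{T}{3}$
$q{\left(t,d \right)} = 40$ ($q{\left(t,d \right)} = - 6 \left(-7 + \frac{1}{3} \cdot 1\right) = - 6 \left(-7 + \frac{1}{3}\right) = \left(-6\right) \left(- \frac{20}{3}\right) = 40$)
$b{\left(Y,f \right)} = 0$
$n{\left(L \right)} = L$ ($n{\left(L \right)} = 0 + L = L$)
$j{\left(h,X \right)} = 10 + h$ ($j{\left(h,X \right)} = h - -10 = h + 10 = 10 + h$)
$18331 + j{\left(\frac{41 - 62}{\left(-14 + 35\right) - 73},q{\left(-10,-6 \right)} \right)} = 18331 + \left(10 + \frac{41 - 62}{\left(-14 + 35\right) - 73}\right) = 18331 + \left(10 - \frac{21}{21 - 73}\right) = 18331 + \left(10 - \frac{21}{-52}\right) = 18331 + \left(10 - - \frac{21}{52}\right) = 18331 + \left(10 + \frac{21}{52}\right) = 18331 + \frac{541}{52} = \frac{953753}{52}$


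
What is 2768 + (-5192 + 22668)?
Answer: 20244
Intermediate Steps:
2768 + (-5192 + 22668) = 2768 + 17476 = 20244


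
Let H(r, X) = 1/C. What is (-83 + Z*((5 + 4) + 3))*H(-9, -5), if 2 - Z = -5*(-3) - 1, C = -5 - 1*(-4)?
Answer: 227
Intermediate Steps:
C = -1 (C = -5 + 4 = -1)
Z = -12 (Z = 2 - (-5*(-3) - 1) = 2 - (15 - 1) = 2 - 1*14 = 2 - 14 = -12)
H(r, X) = -1 (H(r, X) = 1/(-1) = -1)
(-83 + Z*((5 + 4) + 3))*H(-9, -5) = (-83 - 12*((5 + 4) + 3))*(-1) = (-83 - 12*(9 + 3))*(-1) = (-83 - 12*12)*(-1) = (-83 - 144)*(-1) = -227*(-1) = 227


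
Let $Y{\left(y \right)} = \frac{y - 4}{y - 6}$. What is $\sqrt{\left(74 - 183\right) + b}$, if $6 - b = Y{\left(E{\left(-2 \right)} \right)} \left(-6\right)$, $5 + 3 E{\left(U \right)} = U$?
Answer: $\frac{i \sqrt{2461}}{5} \approx 9.9217 i$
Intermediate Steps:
$E{\left(U \right)} = - \frac{5}{3} + \frac{U}{3}$
$Y{\left(y \right)} = \frac{-4 + y}{-6 + y}$
$b = \frac{264}{25}$ ($b = 6 - \frac{-4 + \left(- \frac{5}{3} + \frac{1}{3} \left(-2\right)\right)}{-6 + \left(- \frac{5}{3} + \frac{1}{3} \left(-2\right)\right)} \left(-6\right) = 6 - \frac{-4 - \frac{7}{3}}{-6 - \frac{7}{3}} \left(-6\right) = 6 - \frac{1}{- \frac{25}{3}} \left(- \frac{19}{3}\right) \left(-6\right) = 6 - \left(- \frac{3}{25}\right) \left(- \frac{19}{3}\right) \left(-6\right) = 6 - \frac{19}{25} \left(-6\right) = 6 - - \frac{114}{25} = 6 + \frac{114}{25} = \frac{264}{25} \approx 10.56$)
$\sqrt{\left(74 - 183\right) + b} = \sqrt{\left(74 - 183\right) + \frac{264}{25}} = \sqrt{-109 + \frac{264}{25}} = \sqrt{- \frac{2461}{25}} = \frac{i \sqrt{2461}}{5}$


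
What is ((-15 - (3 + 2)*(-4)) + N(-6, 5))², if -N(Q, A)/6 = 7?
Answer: 1369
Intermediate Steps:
N(Q, A) = -42 (N(Q, A) = -6*7 = -42)
((-15 - (3 + 2)*(-4)) + N(-6, 5))² = ((-15 - (3 + 2)*(-4)) - 42)² = ((-15 - 5*(-4)) - 42)² = ((-15 - 1*(-20)) - 42)² = ((-15 + 20) - 42)² = (5 - 42)² = (-37)² = 1369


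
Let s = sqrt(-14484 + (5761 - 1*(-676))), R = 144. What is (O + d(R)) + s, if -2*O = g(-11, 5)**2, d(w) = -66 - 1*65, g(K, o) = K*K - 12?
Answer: -12143/2 + I*sqrt(8047) ≈ -6071.5 + 89.705*I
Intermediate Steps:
g(K, o) = -12 + K**2 (g(K, o) = K**2 - 12 = -12 + K**2)
d(w) = -131 (d(w) = -66 - 65 = -131)
O = -11881/2 (O = -(-12 + (-11)**2)**2/2 = -(-12 + 121)**2/2 = -1/2*109**2 = -1/2*11881 = -11881/2 ≈ -5940.5)
s = I*sqrt(8047) (s = sqrt(-14484 + (5761 + 676)) = sqrt(-14484 + 6437) = sqrt(-8047) = I*sqrt(8047) ≈ 89.705*I)
(O + d(R)) + s = (-11881/2 - 131) + I*sqrt(8047) = -12143/2 + I*sqrt(8047)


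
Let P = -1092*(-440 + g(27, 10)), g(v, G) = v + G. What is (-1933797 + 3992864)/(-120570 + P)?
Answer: 2059067/319506 ≈ 6.4445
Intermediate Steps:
g(v, G) = G + v
P = 440076 (P = -1092*(-440 + (10 + 27)) = -1092*(-440 + 37) = -1092*(-403) = 440076)
(-1933797 + 3992864)/(-120570 + P) = (-1933797 + 3992864)/(-120570 + 440076) = 2059067/319506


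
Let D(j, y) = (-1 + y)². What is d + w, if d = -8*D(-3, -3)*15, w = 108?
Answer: -1812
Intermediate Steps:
d = -1920 (d = -8*(-1 - 3)²*15 = -8*(-4)²*15 = -8*16*15 = -128*15 = -1920)
d + w = -1920 + 108 = -1812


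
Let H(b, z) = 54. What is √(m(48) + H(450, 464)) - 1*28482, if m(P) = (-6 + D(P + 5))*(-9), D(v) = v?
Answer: -28482 + 3*I*√41 ≈ -28482.0 + 19.209*I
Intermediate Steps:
m(P) = 9 - 9*P (m(P) = (-6 + (P + 5))*(-9) = (-6 + (5 + P))*(-9) = (-1 + P)*(-9) = 9 - 9*P)
√(m(48) + H(450, 464)) - 1*28482 = √((9 - 9*48) + 54) - 1*28482 = √((9 - 432) + 54) - 28482 = √(-423 + 54) - 28482 = √(-369) - 28482 = 3*I*√41 - 28482 = -28482 + 3*I*√41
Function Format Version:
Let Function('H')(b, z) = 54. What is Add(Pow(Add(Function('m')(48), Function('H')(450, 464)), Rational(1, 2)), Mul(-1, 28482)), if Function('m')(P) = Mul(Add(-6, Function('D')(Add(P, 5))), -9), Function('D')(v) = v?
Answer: Add(-28482, Mul(3, I, Pow(41, Rational(1, 2)))) ≈ Add(-28482., Mul(19.209, I))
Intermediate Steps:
Function('m')(P) = Add(9, Mul(-9, P)) (Function('m')(P) = Mul(Add(-6, Add(P, 5)), -9) = Mul(Add(-6, Add(5, P)), -9) = Mul(Add(-1, P), -9) = Add(9, Mul(-9, P)))
Add(Pow(Add(Function('m')(48), Function('H')(450, 464)), Rational(1, 2)), Mul(-1, 28482)) = Add(Pow(Add(Add(9, Mul(-9, 48)), 54), Rational(1, 2)), Mul(-1, 28482)) = Add(Pow(Add(Add(9, -432), 54), Rational(1, 2)), -28482) = Add(Pow(Add(-423, 54), Rational(1, 2)), -28482) = Add(Pow(-369, Rational(1, 2)), -28482) = Add(Mul(3, I, Pow(41, Rational(1, 2))), -28482) = Add(-28482, Mul(3, I, Pow(41, Rational(1, 2))))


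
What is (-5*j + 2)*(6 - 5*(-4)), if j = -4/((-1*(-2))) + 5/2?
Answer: -13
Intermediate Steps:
j = ½ (j = -4/2 + 5*(½) = -4*½ + 5/2 = -2 + 5/2 = ½ ≈ 0.50000)
(-5*j + 2)*(6 - 5*(-4)) = (-5*½ + 2)*(6 - 5*(-4)) = (-5/2 + 2)*(6 + 20) = -½*26 = -13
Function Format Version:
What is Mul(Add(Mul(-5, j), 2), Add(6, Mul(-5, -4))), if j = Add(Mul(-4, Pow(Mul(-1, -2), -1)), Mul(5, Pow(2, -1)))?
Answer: -13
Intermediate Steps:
j = Rational(1, 2) (j = Add(Mul(-4, Pow(2, -1)), Mul(5, Rational(1, 2))) = Add(Mul(-4, Rational(1, 2)), Rational(5, 2)) = Add(-2, Rational(5, 2)) = Rational(1, 2) ≈ 0.50000)
Mul(Add(Mul(-5, j), 2), Add(6, Mul(-5, -4))) = Mul(Add(Mul(-5, Rational(1, 2)), 2), Add(6, Mul(-5, -4))) = Mul(Add(Rational(-5, 2), 2), Add(6, 20)) = Mul(Rational(-1, 2), 26) = -13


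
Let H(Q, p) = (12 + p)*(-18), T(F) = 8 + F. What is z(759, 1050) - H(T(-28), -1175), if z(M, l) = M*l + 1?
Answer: 776017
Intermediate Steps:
z(M, l) = 1 + M*l
H(Q, p) = -216 - 18*p
z(759, 1050) - H(T(-28), -1175) = (1 + 759*1050) - (-216 - 18*(-1175)) = (1 + 796950) - (-216 + 21150) = 796951 - 1*20934 = 796951 - 20934 = 776017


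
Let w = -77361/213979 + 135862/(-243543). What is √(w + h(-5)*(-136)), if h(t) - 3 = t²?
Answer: I*√10344163867210848403674309/52113087597 ≈ 61.716*I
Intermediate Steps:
h(t) = 3 + t²
w = -47912344921/52113087597 (w = -77361*1/213979 + 135862*(-1/243543) = -77361/213979 - 135862/243543 = -47912344921/52113087597 ≈ -0.91939)
√(w + h(-5)*(-136)) = √(-47912344921/52113087597 + (3 + (-5)²)*(-136)) = √(-47912344921/52113087597 + (3 + 25)*(-136)) = √(-47912344921/52113087597 + 28*(-136)) = √(-47912344921/52113087597 - 3808) = √(-198494549914297/52113087597) = I*√10344163867210848403674309/52113087597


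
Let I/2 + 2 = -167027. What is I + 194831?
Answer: -139227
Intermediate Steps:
I = -334058 (I = -4 + 2*(-167027) = -4 - 334054 = -334058)
I + 194831 = -334058 + 194831 = -139227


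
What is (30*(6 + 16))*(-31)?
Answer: -20460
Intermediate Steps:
(30*(6 + 16))*(-31) = (30*22)*(-31) = 660*(-31) = -20460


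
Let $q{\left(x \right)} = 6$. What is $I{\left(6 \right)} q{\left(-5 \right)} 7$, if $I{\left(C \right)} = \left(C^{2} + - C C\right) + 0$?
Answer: $0$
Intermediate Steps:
$I{\left(C \right)} = 0$ ($I{\left(C \right)} = \left(C^{2} - C^{2}\right) + 0 = 0 + 0 = 0$)
$I{\left(6 \right)} q{\left(-5 \right)} 7 = 0 \cdot 6 \cdot 7 = 0 \cdot 7 = 0$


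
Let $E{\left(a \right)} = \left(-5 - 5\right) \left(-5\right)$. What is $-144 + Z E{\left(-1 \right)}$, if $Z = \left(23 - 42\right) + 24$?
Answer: $106$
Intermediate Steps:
$Z = 5$ ($Z = -19 + 24 = 5$)
$E{\left(a \right)} = 50$ ($E{\left(a \right)} = \left(-10\right) \left(-5\right) = 50$)
$-144 + Z E{\left(-1 \right)} = -144 + 5 \cdot 50 = -144 + 250 = 106$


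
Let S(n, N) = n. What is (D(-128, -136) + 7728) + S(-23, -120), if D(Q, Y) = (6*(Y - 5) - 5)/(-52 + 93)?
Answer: 315054/41 ≈ 7684.2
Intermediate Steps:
D(Q, Y) = -35/41 + 6*Y/41 (D(Q, Y) = (6*(-5 + Y) - 5)/41 = ((-30 + 6*Y) - 5)*(1/41) = (-35 + 6*Y)*(1/41) = -35/41 + 6*Y/41)
(D(-128, -136) + 7728) + S(-23, -120) = ((-35/41 + (6/41)*(-136)) + 7728) - 23 = ((-35/41 - 816/41) + 7728) - 23 = (-851/41 + 7728) - 23 = 315997/41 - 23 = 315054/41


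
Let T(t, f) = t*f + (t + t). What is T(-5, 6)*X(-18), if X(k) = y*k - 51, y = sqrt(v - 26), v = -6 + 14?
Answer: 2040 + 2160*I*sqrt(2) ≈ 2040.0 + 3054.7*I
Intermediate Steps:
v = 8
y = 3*I*sqrt(2) (y = sqrt(8 - 26) = sqrt(-18) = 3*I*sqrt(2) ≈ 4.2426*I)
T(t, f) = 2*t + f*t (T(t, f) = f*t + 2*t = 2*t + f*t)
X(k) = -51 + 3*I*k*sqrt(2) (X(k) = (3*I*sqrt(2))*k - 51 = 3*I*k*sqrt(2) - 51 = -51 + 3*I*k*sqrt(2))
T(-5, 6)*X(-18) = (-5*(2 + 6))*(-51 + 3*I*(-18)*sqrt(2)) = (-5*8)*(-51 - 54*I*sqrt(2)) = -40*(-51 - 54*I*sqrt(2)) = 2040 + 2160*I*sqrt(2)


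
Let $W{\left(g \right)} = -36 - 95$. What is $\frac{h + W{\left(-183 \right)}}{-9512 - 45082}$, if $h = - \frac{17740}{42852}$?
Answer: $\frac{703919}{292432761} \approx 0.0024071$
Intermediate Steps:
$h = - \frac{4435}{10713}$ ($h = \left(-17740\right) \frac{1}{42852} = - \frac{4435}{10713} \approx -0.41398$)
$W{\left(g \right)} = -131$
$\frac{h + W{\left(-183 \right)}}{-9512 - 45082} = \frac{- \frac{4435}{10713} - 131}{-9512 - 45082} = - \frac{1407838}{10713 \left(-54594\right)} = \left(- \frac{1407838}{10713}\right) \left(- \frac{1}{54594}\right) = \frac{703919}{292432761}$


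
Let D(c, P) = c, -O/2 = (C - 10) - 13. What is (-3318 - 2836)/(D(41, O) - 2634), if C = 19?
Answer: 6154/2593 ≈ 2.3733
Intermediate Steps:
O = 8 (O = -2*((19 - 10) - 13) = -2*(9 - 13) = -2*(-4) = 8)
(-3318 - 2836)/(D(41, O) - 2634) = (-3318 - 2836)/(41 - 2634) = -6154/(-2593) = -6154*(-1/2593) = 6154/2593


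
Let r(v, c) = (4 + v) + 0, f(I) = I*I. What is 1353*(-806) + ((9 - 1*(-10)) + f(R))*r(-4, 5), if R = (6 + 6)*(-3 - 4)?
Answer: -1090518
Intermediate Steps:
R = -84 (R = 12*(-7) = -84)
f(I) = I²
r(v, c) = 4 + v
1353*(-806) + ((9 - 1*(-10)) + f(R))*r(-4, 5) = 1353*(-806) + ((9 - 1*(-10)) + (-84)²)*(4 - 4) = -1090518 + ((9 + 10) + 7056)*0 = -1090518 + (19 + 7056)*0 = -1090518 + 7075*0 = -1090518 + 0 = -1090518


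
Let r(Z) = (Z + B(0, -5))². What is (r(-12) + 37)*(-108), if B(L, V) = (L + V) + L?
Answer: -35208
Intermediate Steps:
B(L, V) = V + 2*L
r(Z) = (-5 + Z)² (r(Z) = (Z + (-5 + 2*0))² = (Z + (-5 + 0))² = (Z - 5)² = (-5 + Z)²)
(r(-12) + 37)*(-108) = ((-5 - 12)² + 37)*(-108) = ((-17)² + 37)*(-108) = (289 + 37)*(-108) = 326*(-108) = -35208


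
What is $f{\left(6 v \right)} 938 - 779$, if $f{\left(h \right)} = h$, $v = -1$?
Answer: $-6407$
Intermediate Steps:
$f{\left(6 v \right)} 938 - 779 = 6 \left(-1\right) 938 - 779 = \left(-6\right) 938 - 779 = -5628 - 779 = -6407$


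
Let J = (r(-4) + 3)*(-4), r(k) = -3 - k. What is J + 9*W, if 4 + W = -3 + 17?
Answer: 74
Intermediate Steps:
J = -16 (J = ((-3 - 1*(-4)) + 3)*(-4) = ((-3 + 4) + 3)*(-4) = (1 + 3)*(-4) = 4*(-4) = -16)
W = 10 (W = -4 + (-3 + 17) = -4 + 14 = 10)
J + 9*W = -16 + 9*10 = -16 + 90 = 74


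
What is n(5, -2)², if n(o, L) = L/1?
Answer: 4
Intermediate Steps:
n(o, L) = L (n(o, L) = L*1 = L)
n(5, -2)² = (-2)² = 4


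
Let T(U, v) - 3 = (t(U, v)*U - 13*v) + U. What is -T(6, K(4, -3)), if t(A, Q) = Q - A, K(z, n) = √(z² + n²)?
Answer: 62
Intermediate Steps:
K(z, n) = √(n² + z²)
T(U, v) = 3 + U - 13*v + U*(v - U) (T(U, v) = 3 + (((v - U)*U - 13*v) + U) = 3 + ((U*(v - U) - 13*v) + U) = 3 + ((-13*v + U*(v - U)) + U) = 3 + (U - 13*v + U*(v - U)) = 3 + U - 13*v + U*(v - U))
-T(6, K(4, -3)) = -(3 + 6 - 13*√((-3)² + 4²) - 1*6*(6 - √((-3)² + 4²))) = -(3 + 6 - 13*√(9 + 16) - 1*6*(6 - √(9 + 16))) = -(3 + 6 - 13*√25 - 1*6*(6 - √25)) = -(3 + 6 - 13*5 - 1*6*(6 - 1*5)) = -(3 + 6 - 65 - 1*6*(6 - 5)) = -(3 + 6 - 65 - 1*6*1) = -(3 + 6 - 65 - 6) = -1*(-62) = 62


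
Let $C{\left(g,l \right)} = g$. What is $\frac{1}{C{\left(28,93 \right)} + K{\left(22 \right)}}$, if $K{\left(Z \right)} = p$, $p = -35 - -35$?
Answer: $\frac{1}{28} \approx 0.035714$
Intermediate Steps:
$p = 0$ ($p = -35 + 35 = 0$)
$K{\left(Z \right)} = 0$
$\frac{1}{C{\left(28,93 \right)} + K{\left(22 \right)}} = \frac{1}{28 + 0} = \frac{1}{28}$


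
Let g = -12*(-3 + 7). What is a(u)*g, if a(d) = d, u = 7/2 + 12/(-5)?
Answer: -264/5 ≈ -52.800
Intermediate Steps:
g = -48 (g = -12*4 = -48)
u = 11/10 (u = 7*(½) + 12*(-⅕) = 7/2 - 12/5 = 11/10 ≈ 1.1000)
a(u)*g = (11/10)*(-48) = -264/5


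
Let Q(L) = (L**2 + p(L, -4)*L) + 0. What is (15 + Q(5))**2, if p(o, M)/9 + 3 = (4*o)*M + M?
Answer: 15015625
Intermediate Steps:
p(o, M) = -27 + 9*M + 36*M*o (p(o, M) = -27 + 9*((4*o)*M + M) = -27 + 9*(4*M*o + M) = -27 + 9*(M + 4*M*o) = -27 + (9*M + 36*M*o) = -27 + 9*M + 36*M*o)
Q(L) = L**2 + L*(-63 - 144*L) (Q(L) = (L**2 + (-27 + 9*(-4) + 36*(-4)*L)*L) + 0 = (L**2 + (-27 - 36 - 144*L)*L) + 0 = (L**2 + (-63 - 144*L)*L) + 0 = (L**2 + L*(-63 - 144*L)) + 0 = L**2 + L*(-63 - 144*L))
(15 + Q(5))**2 = (15 - 1*5*(63 + 143*5))**2 = (15 - 1*5*(63 + 715))**2 = (15 - 1*5*778)**2 = (15 - 3890)**2 = (-3875)**2 = 15015625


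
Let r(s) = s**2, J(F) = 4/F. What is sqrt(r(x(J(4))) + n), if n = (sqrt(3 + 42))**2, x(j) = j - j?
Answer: 3*sqrt(5) ≈ 6.7082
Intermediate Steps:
x(j) = 0
n = 45 (n = (sqrt(45))**2 = (3*sqrt(5))**2 = 45)
sqrt(r(x(J(4))) + n) = sqrt(0**2 + 45) = sqrt(0 + 45) = sqrt(45) = 3*sqrt(5)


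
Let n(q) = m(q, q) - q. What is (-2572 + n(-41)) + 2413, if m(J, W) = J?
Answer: -159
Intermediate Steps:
n(q) = 0 (n(q) = q - q = 0)
(-2572 + n(-41)) + 2413 = (-2572 + 0) + 2413 = -2572 + 2413 = -159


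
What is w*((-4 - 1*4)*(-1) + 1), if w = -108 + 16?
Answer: -828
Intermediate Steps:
w = -92
w*((-4 - 1*4)*(-1) + 1) = -92*((-4 - 1*4)*(-1) + 1) = -92*((-4 - 4)*(-1) + 1) = -92*(-8*(-1) + 1) = -92*(8 + 1) = -92*9 = -828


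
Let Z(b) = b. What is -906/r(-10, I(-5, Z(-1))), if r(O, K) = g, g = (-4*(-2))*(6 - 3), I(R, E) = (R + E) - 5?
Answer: -151/4 ≈ -37.750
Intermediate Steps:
I(R, E) = -5 + E + R (I(R, E) = (E + R) - 5 = -5 + E + R)
g = 24 (g = 8*3 = 24)
r(O, K) = 24
-906/r(-10, I(-5, Z(-1))) = -906/24 = -906*1/24 = -151/4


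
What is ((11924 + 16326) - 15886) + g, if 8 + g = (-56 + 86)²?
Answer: 13256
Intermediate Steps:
g = 892 (g = -8 + (-56 + 86)² = -8 + 30² = -8 + 900 = 892)
((11924 + 16326) - 15886) + g = ((11924 + 16326) - 15886) + 892 = (28250 - 15886) + 892 = 12364 + 892 = 13256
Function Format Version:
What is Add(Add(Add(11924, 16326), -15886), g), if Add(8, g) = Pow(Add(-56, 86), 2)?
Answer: 13256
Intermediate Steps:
g = 892 (g = Add(-8, Pow(Add(-56, 86), 2)) = Add(-8, Pow(30, 2)) = Add(-8, 900) = 892)
Add(Add(Add(11924, 16326), -15886), g) = Add(Add(Add(11924, 16326), -15886), 892) = Add(Add(28250, -15886), 892) = Add(12364, 892) = 13256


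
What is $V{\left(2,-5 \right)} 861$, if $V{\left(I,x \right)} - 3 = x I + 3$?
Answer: $-3444$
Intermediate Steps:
$V{\left(I,x \right)} = 6 + I x$ ($V{\left(I,x \right)} = 3 + \left(x I + 3\right) = 3 + \left(I x + 3\right) = 3 + \left(3 + I x\right) = 6 + I x$)
$V{\left(2,-5 \right)} 861 = \left(6 + 2 \left(-5\right)\right) 861 = \left(6 - 10\right) 861 = \left(-4\right) 861 = -3444$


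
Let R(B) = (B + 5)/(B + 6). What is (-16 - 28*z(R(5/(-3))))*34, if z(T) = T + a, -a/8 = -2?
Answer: -214608/13 ≈ -16508.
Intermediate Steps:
a = 16 (a = -8*(-2) = 16)
R(B) = (5 + B)/(6 + B)
z(T) = 16 + T (z(T) = T + 16 = 16 + T)
(-16 - 28*z(R(5/(-3))))*34 = (-16 - 28*(16 + (5 + 5/(-3))/(6 + 5/(-3))))*34 = (-16 - 28*(16 + (5 + 5*(-1/3))/(6 + 5*(-1/3))))*34 = (-16 - 28*(16 + (5 - 5/3)/(6 - 5/3)))*34 = (-16 - 28*(16 + (10/3)/(13/3)))*34 = (-16 - 28*(16 + (3/13)*(10/3)))*34 = (-16 - 28*(16 + 10/13))*34 = (-16 - 28*218/13)*34 = (-16 - 6104/13)*34 = -6312/13*34 = -214608/13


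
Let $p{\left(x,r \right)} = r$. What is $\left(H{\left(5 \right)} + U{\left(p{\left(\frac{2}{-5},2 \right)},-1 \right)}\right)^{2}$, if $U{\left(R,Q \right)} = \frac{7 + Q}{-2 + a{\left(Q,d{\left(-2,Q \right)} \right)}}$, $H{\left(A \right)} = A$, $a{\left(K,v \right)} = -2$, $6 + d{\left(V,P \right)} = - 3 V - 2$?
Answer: $\frac{49}{4} \approx 12.25$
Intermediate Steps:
$d{\left(V,P \right)} = -8 - 3 V$ ($d{\left(V,P \right)} = -6 - \left(2 + 3 V\right) = -8 - 3 V$)
$U{\left(R,Q \right)} = - \frac{7}{4} - \frac{Q}{4}$ ($U{\left(R,Q \right)} = \frac{7 + Q}{-2 - 2} = \frac{7 + Q}{-4} = \left(7 + Q\right) \left(- \frac{1}{4}\right) = - \frac{7}{4} - \frac{Q}{4}$)
$\left(H{\left(5 \right)} + U{\left(p{\left(\frac{2}{-5},2 \right)},-1 \right)}\right)^{2} = \left(5 - \frac{3}{2}\right)^{2} = \left(\frac{7}{2}\right)^{2} = \frac{49}{4}$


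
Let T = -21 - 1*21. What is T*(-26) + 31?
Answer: 1123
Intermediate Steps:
T = -42 (T = -21 - 21 = -42)
T*(-26) + 31 = -42*(-26) + 31 = 1092 + 31 = 1123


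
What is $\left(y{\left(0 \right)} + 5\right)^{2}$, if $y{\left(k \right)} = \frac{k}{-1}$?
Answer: $25$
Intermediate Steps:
$y{\left(k \right)} = - k$ ($y{\left(k \right)} = k \left(-1\right) = - k$)
$\left(y{\left(0 \right)} + 5\right)^{2} = \left(\left(-1\right) 0 + 5\right)^{2} = \left(0 + 5\right)^{2} = 5^{2} = 25$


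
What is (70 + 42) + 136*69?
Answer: 9496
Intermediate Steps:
(70 + 42) + 136*69 = 112 + 9384 = 9496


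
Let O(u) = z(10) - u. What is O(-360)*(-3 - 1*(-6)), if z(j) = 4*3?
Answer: 1116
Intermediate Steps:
z(j) = 12
O(u) = 12 - u
O(-360)*(-3 - 1*(-6)) = (12 - 1*(-360))*(-3 - 1*(-6)) = (12 + 360)*(-3 + 6) = 372*3 = 1116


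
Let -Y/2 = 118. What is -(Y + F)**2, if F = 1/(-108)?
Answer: -649689121/11664 ≈ -55700.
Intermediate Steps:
F = -1/108 ≈ -0.0092593
Y = -236 (Y = -2*118 = -236)
-(Y + F)**2 = -(-236 - 1/108)**2 = -(-25489/108)**2 = -1*649689121/11664 = -649689121/11664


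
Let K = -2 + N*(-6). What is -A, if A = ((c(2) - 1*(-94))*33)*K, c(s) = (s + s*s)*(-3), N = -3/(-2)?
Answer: 27588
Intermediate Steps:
N = 3/2 (N = -3*(-1/2) = 3/2 ≈ 1.5000)
c(s) = -3*s - 3*s**2 (c(s) = (s + s**2)*(-3) = -3*s - 3*s**2)
K = -11 (K = -2 + (3/2)*(-6) = -2 - 9 = -11)
A = -27588 (A = ((-3*2*(1 + 2) - 1*(-94))*33)*(-11) = ((-3*2*3 + 94)*33)*(-11) = ((-18 + 94)*33)*(-11) = (76*33)*(-11) = 2508*(-11) = -27588)
-A = -1*(-27588) = 27588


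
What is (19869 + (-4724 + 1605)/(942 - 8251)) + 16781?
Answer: 267877969/7309 ≈ 36650.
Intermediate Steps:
(19869 + (-4724 + 1605)/(942 - 8251)) + 16781 = (19869 - 3119/(-7309)) + 16781 = (19869 - 3119*(-1/7309)) + 16781 = (19869 + 3119/7309) + 16781 = 145225640/7309 + 16781 = 267877969/7309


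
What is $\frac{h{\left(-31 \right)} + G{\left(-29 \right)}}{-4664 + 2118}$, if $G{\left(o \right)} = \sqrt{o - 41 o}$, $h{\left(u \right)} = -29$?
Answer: $\frac{29}{2546} - \frac{\sqrt{290}}{1273} \approx -0.001987$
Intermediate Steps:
$G{\left(o \right)} = 2 \sqrt{10} \sqrt{- o}$ ($G{\left(o \right)} = \sqrt{- 40 o} = 2 \sqrt{10} \sqrt{- o}$)
$\frac{h{\left(-31 \right)} + G{\left(-29 \right)}}{-4664 + 2118} = \frac{-29 + 2 \sqrt{10} \sqrt{\left(-1\right) \left(-29\right)}}{-4664 + 2118} = \frac{-29 + 2 \sqrt{10} \sqrt{29}}{-2546} = \left(-29 + 2 \sqrt{290}\right) \left(- \frac{1}{2546}\right) = \frac{29}{2546} - \frac{\sqrt{290}}{1273}$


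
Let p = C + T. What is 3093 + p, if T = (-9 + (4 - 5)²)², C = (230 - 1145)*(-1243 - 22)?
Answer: 1160632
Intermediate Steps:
C = 1157475 (C = -915*(-1265) = 1157475)
T = 64 (T = (-9 + (-1)²)² = (-9 + 1)² = (-8)² = 64)
p = 1157539 (p = 1157475 + 64 = 1157539)
3093 + p = 3093 + 1157539 = 1160632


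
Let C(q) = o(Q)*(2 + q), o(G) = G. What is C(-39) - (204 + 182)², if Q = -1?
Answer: -148959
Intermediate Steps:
C(q) = -2 - q (C(q) = -(2 + q) = -2 - q)
C(-39) - (204 + 182)² = (-2 - 1*(-39)) - (204 + 182)² = (-2 + 39) - 1*386² = 37 - 1*148996 = 37 - 148996 = -148959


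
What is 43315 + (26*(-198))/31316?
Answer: 339111848/7829 ≈ 43315.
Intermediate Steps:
43315 + (26*(-198))/31316 = 43315 - 5148*1/31316 = 43315 - 1287/7829 = 339111848/7829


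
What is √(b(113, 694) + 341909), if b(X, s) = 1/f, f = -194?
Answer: √12868086930/194 ≈ 584.73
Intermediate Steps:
b(X, s) = -1/194 (b(X, s) = 1/(-194) = -1/194)
√(b(113, 694) + 341909) = √(-1/194 + 341909) = √(66330345/194) = √12868086930/194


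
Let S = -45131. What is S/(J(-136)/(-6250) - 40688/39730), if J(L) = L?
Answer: 560329571875/12444836 ≈ 45025.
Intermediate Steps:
S/(J(-136)/(-6250) - 40688/39730) = -45131/(-136/(-6250) - 40688/39730) = -45131/(-136*(-1/6250) - 40688*1/39730) = -45131/(68/3125 - 20344/19865) = -45131/(-12444836/12415625) = -45131*(-12415625/12444836) = 560329571875/12444836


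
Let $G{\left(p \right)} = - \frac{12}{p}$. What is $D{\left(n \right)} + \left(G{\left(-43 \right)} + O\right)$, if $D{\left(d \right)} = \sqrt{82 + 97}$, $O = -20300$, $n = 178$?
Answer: $- \frac{872888}{43} + \sqrt{179} \approx -20286.0$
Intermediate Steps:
$D{\left(d \right)} = \sqrt{179}$
$D{\left(n \right)} + \left(G{\left(-43 \right)} + O\right) = \sqrt{179} - \left(20300 + \frac{12}{-43}\right) = \sqrt{179} - \frac{872888}{43} = - \frac{872888}{43} + \sqrt{179}$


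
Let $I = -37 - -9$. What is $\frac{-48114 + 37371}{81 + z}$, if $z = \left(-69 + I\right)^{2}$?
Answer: $- \frac{10743}{9490} \approx -1.132$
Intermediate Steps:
$I = -28$ ($I = -37 + 9 = -28$)
$z = 9409$ ($z = \left(-69 - 28\right)^{2} = \left(-97\right)^{2} = 9409$)
$\frac{-48114 + 37371}{81 + z} = \frac{-48114 + 37371}{81 + 9409} = - \frac{10743}{9490}$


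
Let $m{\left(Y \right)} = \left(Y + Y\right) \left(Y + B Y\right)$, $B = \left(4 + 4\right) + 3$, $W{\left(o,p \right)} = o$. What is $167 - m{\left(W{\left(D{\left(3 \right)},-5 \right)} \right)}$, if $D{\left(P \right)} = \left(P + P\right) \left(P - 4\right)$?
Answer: $-697$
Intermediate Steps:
$D{\left(P \right)} = 2 P \left(-4 + P\right)$
$B = 11$ ($B = 8 + 3 = 11$)
$m{\left(Y \right)} = 24 Y^{2}$ ($m{\left(Y \right)} = \left(Y + Y\right) \left(Y + 11 Y\right) = 2 Y 12 Y = 24 Y^{2}$)
$167 - m{\left(W{\left(D{\left(3 \right)},-5 \right)} \right)} = 167 - 24 \left(2 \cdot 3 \left(-4 + 3\right)\right)^{2} = 167 - 24 \left(2 \cdot 3 \left(-1\right)\right)^{2} = 167 - 24 \left(-6\right)^{2} = 167 - 24 \cdot 36 = 167 - 864 = -697$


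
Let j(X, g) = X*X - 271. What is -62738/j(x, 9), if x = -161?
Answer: -1651/675 ≈ -2.4459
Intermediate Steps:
j(X, g) = -271 + X² (j(X, g) = X² - 271 = -271 + X²)
-62738/j(x, 9) = -62738/(-271 + (-161)²) = -62738/(-271 + 25921) = -62738/25650 = -62738*1/25650 = -1651/675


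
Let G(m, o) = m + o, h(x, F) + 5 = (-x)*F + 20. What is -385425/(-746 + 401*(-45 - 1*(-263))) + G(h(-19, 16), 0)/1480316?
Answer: -142630786483/32075487088 ≈ -4.4467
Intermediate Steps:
h(x, F) = 15 - F*x (h(x, F) = -5 + ((-x)*F + 20) = -5 + (-F*x + 20) = -5 + (20 - F*x) = 15 - F*x)
-385425/(-746 + 401*(-45 - 1*(-263))) + G(h(-19, 16), 0)/1480316 = -385425/(-746 + 401*(-45 - 1*(-263))) + ((15 - 1*16*(-19)) + 0)/1480316 = -385425/(-746 + 401*(-45 + 263)) + ((15 + 304) + 0)*(1/1480316) = -385425/(-746 + 401*218) + (319 + 0)*(1/1480316) = -385425/(-746 + 87418) + 319*(1/1480316) = -385425/86672 + 319/1480316 = -142630786483/32075487088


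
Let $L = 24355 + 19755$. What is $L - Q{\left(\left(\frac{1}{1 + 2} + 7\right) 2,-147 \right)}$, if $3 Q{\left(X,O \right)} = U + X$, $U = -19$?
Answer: $\frac{397003}{9} \approx 44111.0$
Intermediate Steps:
$L = 44110$
$Q{\left(X,O \right)} = - \frac{19}{3} + \frac{X}{3}$ ($Q{\left(X,O \right)} = \frac{-19 + X}{3} = - \frac{19}{3} + \frac{X}{3}$)
$L - Q{\left(\left(\frac{1}{1 + 2} + 7\right) 2,-147 \right)} = 44110 - \left(- \frac{19}{3} + \frac{\left(\frac{1}{1 + 2} + 7\right) 2}{3}\right) = 44110 - \left(- \frac{19}{3} + \frac{\left(\frac{1}{3} + 7\right) 2}{3}\right) = 44110 - \left(- \frac{19}{3} + \frac{\frac{22}{3} \cdot 2}{3}\right) = 44110 - \left(- \frac{19}{3} + \frac{1}{3} \cdot \frac{44}{3}\right) = 44110 - \left(- \frac{19}{3} + \frac{44}{9}\right) = 44110 - - \frac{13}{9} = 44110 + \frac{13}{9} = \frac{397003}{9}$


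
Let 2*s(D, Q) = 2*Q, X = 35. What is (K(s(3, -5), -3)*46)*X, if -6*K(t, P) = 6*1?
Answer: -1610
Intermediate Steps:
s(D, Q) = Q (s(D, Q) = (2*Q)/2 = Q)
K(t, P) = -1
(K(s(3, -5), -3)*46)*X = -1*46*35 = -46*35 = -1610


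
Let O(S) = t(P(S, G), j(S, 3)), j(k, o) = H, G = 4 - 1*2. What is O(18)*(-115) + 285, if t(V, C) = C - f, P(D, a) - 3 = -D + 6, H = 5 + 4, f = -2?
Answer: -980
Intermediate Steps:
G = 2 (G = 4 - 2 = 2)
H = 9
j(k, o) = 9
P(D, a) = 9 - D (P(D, a) = 3 + (-D + 6) = 3 + (6 - D) = 9 - D)
t(V, C) = 2 + C (t(V, C) = C - 1*(-2) = C + 2 = 2 + C)
O(S) = 11 (O(S) = 2 + 9 = 11)
O(18)*(-115) + 285 = 11*(-115) + 285 = -1265 + 285 = -980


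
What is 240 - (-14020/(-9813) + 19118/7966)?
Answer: 9230798833/39085179 ≈ 236.17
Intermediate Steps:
240 - (-14020/(-9813) + 19118/7966) = 240 - (-14020*(-1/9813) + 19118*(1/7966)) = 240 - (14020/9813 + 9559/3983) = 240 - 1*149644127/39085179 = 240 - 149644127/39085179 = 9230798833/39085179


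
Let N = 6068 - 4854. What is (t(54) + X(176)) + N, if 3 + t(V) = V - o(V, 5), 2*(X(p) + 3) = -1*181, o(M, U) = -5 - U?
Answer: 2363/2 ≈ 1181.5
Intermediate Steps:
X(p) = -187/2 (X(p) = -3 + (-1*181)/2 = -3 + (½)*(-181) = -3 - 181/2 = -187/2)
t(V) = 7 + V (t(V) = -3 + (V - (-5 - 1*5)) = -3 + (V - (-5 - 5)) = -3 + (V - 1*(-10)) = -3 + (V + 10) = -3 + (10 + V) = 7 + V)
N = 1214
(t(54) + X(176)) + N = ((7 + 54) - 187/2) + 1214 = (61 - 187/2) + 1214 = -65/2 + 1214 = 2363/2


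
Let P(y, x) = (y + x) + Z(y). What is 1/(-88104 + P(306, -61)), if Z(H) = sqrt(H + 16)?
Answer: -87859/7719203559 - sqrt(322)/7719203559 ≈ -1.1384e-5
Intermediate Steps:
Z(H) = sqrt(16 + H)
P(y, x) = x + y + sqrt(16 + y) (P(y, x) = (y + x) + sqrt(16 + y) = (x + y) + sqrt(16 + y) = x + y + sqrt(16 + y))
1/(-88104 + P(306, -61)) = 1/(-88104 + (-61 + 306 + sqrt(16 + 306))) = 1/(-88104 + (-61 + 306 + sqrt(322))) = 1/(-88104 + (245 + sqrt(322))) = 1/(-87859 + sqrt(322))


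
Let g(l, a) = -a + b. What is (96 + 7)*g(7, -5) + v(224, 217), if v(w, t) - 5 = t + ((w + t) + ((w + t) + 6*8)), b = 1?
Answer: 1770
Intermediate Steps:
g(l, a) = 1 - a (g(l, a) = -a + 1 = 1 - a)
v(w, t) = 53 + 2*w + 3*t (v(w, t) = 5 + (t + ((w + t) + ((w + t) + 6*8))) = 5 + (t + ((t + w) + ((t + w) + 48))) = 5 + (t + ((t + w) + (48 + t + w))) = 5 + (t + (48 + 2*t + 2*w)) = 5 + (48 + 2*w + 3*t) = 53 + 2*w + 3*t)
(96 + 7)*g(7, -5) + v(224, 217) = (96 + 7)*(1 - 1*(-5)) + (53 + 2*224 + 3*217) = 103*(1 + 5) + (53 + 448 + 651) = 103*6 + 1152 = 618 + 1152 = 1770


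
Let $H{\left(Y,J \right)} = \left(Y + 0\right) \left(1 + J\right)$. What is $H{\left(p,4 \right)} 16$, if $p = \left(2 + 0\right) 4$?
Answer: $640$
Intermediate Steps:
$p = 8$ ($p = 2 \cdot 4 = 8$)
$H{\left(Y,J \right)} = Y \left(1 + J\right)$
$H{\left(p,4 \right)} 16 = 8 \left(1 + 4\right) 16 = 8 \cdot 5 \cdot 16 = 40 \cdot 16 = 640$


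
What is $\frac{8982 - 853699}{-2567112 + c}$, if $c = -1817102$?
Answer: $\frac{844717}{4384214} \approx 0.19267$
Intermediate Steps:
$\frac{8982 - 853699}{-2567112 + c} = \frac{8982 - 853699}{-2567112 - 1817102} = - \frac{844717}{-4384214} = \left(-844717\right) \left(- \frac{1}{4384214}\right) = \frac{844717}{4384214}$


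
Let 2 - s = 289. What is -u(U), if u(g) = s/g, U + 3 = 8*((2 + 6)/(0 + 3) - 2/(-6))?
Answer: 41/3 ≈ 13.667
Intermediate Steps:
s = -287 (s = 2 - 1*289 = 2 - 289 = -287)
U = 21 (U = -3 + 8*((2 + 6)/(0 + 3) - 2/(-6)) = -3 + 8*(8/3 - 2*(-⅙)) = -3 + 8*(8*(⅓) + ⅓) = -3 + 8*(8/3 + ⅓) = -3 + 8*3 = -3 + 24 = 21)
u(g) = -287/g
-u(U) = -(-287)/21 = -1*(-41/3) = 41/3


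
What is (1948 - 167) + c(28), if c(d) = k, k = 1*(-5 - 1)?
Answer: 1775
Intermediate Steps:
k = -6 (k = 1*(-6) = -6)
c(d) = -6
(1948 - 167) + c(28) = (1948 - 167) - 6 = 1781 - 6 = 1775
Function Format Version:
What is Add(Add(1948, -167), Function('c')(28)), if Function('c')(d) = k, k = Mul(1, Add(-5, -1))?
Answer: 1775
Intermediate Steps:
k = -6 (k = Mul(1, -6) = -6)
Function('c')(d) = -6
Add(Add(1948, -167), Function('c')(28)) = Add(Add(1948, -167), -6) = Add(1781, -6) = 1775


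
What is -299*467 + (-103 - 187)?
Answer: -139923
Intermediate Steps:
-299*467 + (-103 - 187) = -139633 - 290 = -139923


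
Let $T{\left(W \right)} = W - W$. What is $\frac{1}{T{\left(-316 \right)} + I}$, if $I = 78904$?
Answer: $\frac{1}{78904} \approx 1.2674 \cdot 10^{-5}$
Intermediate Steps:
$T{\left(W \right)} = 0$
$\frac{1}{T{\left(-316 \right)} + I} = \frac{1}{0 + 78904} = \frac{1}{78904}$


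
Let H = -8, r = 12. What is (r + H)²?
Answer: 16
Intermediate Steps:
(r + H)² = (12 - 8)² = 4² = 16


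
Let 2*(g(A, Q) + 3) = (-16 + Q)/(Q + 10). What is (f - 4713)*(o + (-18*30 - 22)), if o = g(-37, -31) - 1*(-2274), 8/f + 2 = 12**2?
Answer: -24034009675/2982 ≈ -8.0597e+6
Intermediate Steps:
f = 4/71 (f = 8/(-2 + 12**2) = 8/(-2 + 144) = 8/142 = 8*(1/142) = 4/71 ≈ 0.056338)
g(A, Q) = -3 + (-16 + Q)/(2*(10 + Q)) (g(A, Q) = -3 + ((-16 + Q)/(Q + 10))/2 = -3 + ((-16 + Q)/(10 + Q))/2 = -3 + (-16 + Q)/(2*(10 + Q)))
o = 95429/42 (o = (-76 - 5*(-31))/(2*(10 - 31)) - 1*(-2274) = (1/2)*(-76 + 155)/(-21) + 2274 = (1/2)*(-1/21)*79 + 2274 = -79/42 + 2274 = 95429/42 ≈ 2272.1)
(f - 4713)*(o + (-18*30 - 22)) = (4/71 - 4713)*(95429/42 + (-18*30 - 22)) = -334619*(95429/42 + (-540 - 22))/71 = -334619*(95429/42 - 562)/71 = -334619/71*71825/42 = -24034009675/2982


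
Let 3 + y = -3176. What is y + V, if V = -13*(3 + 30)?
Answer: -3608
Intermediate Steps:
y = -3179 (y = -3 - 3176 = -3179)
V = -429 (V = -13*33 = -429)
y + V = -3179 - 429 = -3608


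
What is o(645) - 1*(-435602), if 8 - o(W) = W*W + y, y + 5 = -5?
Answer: 19595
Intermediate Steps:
y = -10 (y = -5 - 5 = -10)
o(W) = 18 - W² (o(W) = 8 - (W*W - 10) = 8 - (W² - 10) = 8 - (-10 + W²) = 8 + (10 - W²) = 18 - W²)
o(645) - 1*(-435602) = (18 - 1*645²) - 1*(-435602) = (18 - 1*416025) + 435602 = (18 - 416025) + 435602 = -416007 + 435602 = 19595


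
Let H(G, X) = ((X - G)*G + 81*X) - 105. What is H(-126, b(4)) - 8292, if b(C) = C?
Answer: -24453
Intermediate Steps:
H(G, X) = -105 + 81*X + G*(X - G) (H(G, X) = (G*(X - G) + 81*X) - 105 = (81*X + G*(X - G)) - 105 = -105 + 81*X + G*(X - G))
H(-126, b(4)) - 8292 = (-105 - 1*(-126)² + 81*4 - 126*4) - 8292 = (-105 - 1*15876 + 324 - 504) - 8292 = (-105 - 15876 + 324 - 504) - 8292 = -16161 - 8292 = -24453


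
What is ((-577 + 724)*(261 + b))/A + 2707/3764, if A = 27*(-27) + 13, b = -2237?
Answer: 273818705/673756 ≈ 406.41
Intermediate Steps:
A = -716 (A = -729 + 13 = -716)
((-577 + 724)*(261 + b))/A + 2707/3764 = ((-577 + 724)*(261 - 2237))/(-716) + 2707/3764 = (147*(-1976))*(-1/716) + 2707*(1/3764) = -290472*(-1/716) + 2707/3764 = 72618/179 + 2707/3764 = 273818705/673756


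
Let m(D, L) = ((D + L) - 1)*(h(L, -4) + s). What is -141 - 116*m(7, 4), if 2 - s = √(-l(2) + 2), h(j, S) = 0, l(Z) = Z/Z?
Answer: -1301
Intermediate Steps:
l(Z) = 1
s = 1 (s = 2 - √(-1*1 + 2) = 2 - √(-1 + 2) = 2 - √1 = 2 - 1*1 = 2 - 1 = 1)
m(D, L) = -1 + D + L (m(D, L) = ((D + L) - 1)*(0 + 1) = (-1 + D + L)*1 = -1 + D + L)
-141 - 116*m(7, 4) = -141 - 116*(-1 + 7 + 4) = -141 - 116*10 = -141 - 1160 = -1301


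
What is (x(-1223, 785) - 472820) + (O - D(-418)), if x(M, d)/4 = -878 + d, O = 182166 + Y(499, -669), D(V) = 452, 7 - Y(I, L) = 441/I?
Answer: -145444470/499 ≈ -2.9147e+5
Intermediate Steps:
Y(I, L) = 7 - 441/I
O = 90903886/499 (O = 182166 + (7 - 441/499) = 182166 + 3052/499 = 90903886/499 ≈ 1.8217e+5)
x(M, d) = -3512 + 4*d (x(M, d) = 4*(-878 + d) = -3512 + 4*d)
(x(-1223, 785) - 472820) + (O - D(-418)) = ((-3512 + 4*785) - 472820) + (90903886/499 - 1*452) = ((-3512 + 3140) - 472820) + (90903886/499 - 452) = (-372 - 472820) + 90678338/499 = -473192 + 90678338/499 = -145444470/499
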